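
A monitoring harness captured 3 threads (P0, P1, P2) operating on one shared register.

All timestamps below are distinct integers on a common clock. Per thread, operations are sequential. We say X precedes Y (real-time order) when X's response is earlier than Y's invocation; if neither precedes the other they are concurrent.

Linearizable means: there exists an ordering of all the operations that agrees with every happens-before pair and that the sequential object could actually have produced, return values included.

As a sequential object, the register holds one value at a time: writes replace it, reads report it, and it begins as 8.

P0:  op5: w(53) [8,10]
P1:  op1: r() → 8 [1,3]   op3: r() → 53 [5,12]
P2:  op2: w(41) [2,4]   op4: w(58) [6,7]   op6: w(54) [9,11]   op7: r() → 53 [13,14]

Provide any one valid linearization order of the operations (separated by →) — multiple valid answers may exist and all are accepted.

step 1: op1 r() → 8 — value 8
step 2: op2 w(41) — value 41
step 3: op4 w(58) — value 58
step 4: op6 w(54) — value 54
step 5: op5 w(53) — value 53
step 6: op3 r() → 53 — value 53
step 7: op7 r() → 53 — value 53

op1 → op2 → op4 → op6 → op5 → op3 → op7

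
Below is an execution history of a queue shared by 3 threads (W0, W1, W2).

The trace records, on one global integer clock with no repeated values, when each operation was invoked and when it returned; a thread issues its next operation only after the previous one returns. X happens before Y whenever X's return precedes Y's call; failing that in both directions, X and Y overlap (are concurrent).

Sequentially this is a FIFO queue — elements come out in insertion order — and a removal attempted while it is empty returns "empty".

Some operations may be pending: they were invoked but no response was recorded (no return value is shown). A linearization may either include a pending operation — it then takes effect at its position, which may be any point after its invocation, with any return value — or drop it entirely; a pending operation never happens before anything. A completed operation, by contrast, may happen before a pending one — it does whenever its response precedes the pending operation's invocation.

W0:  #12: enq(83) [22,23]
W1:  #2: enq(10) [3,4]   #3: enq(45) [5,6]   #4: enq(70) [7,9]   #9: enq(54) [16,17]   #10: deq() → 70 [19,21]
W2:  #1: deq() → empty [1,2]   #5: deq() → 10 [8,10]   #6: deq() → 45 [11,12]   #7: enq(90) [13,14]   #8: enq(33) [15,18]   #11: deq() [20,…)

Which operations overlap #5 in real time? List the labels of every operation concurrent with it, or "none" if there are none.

#4

#5 runs from 8 to 10; window-overlapping ops are concurrent
#1 [1,2]: before
#2 [3,4]: before
#3 [5,6]: before
#4 [7,9]: concurrent
#6 [11,12]: after
#7 [13,14]: after
#8 [15,18]: after
#9 [16,17]: after
#10 [19,21]: after
#11 [20,…): after
#12 [22,23]: after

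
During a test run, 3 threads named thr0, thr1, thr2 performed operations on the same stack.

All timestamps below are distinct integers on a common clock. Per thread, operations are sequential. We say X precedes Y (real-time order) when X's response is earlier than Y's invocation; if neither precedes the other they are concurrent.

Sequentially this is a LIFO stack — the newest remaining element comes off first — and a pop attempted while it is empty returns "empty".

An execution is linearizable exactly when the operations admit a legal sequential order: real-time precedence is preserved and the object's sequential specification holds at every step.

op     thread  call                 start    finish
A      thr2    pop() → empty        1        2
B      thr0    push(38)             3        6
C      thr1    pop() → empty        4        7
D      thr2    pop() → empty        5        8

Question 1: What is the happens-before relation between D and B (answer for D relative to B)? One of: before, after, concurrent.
D spans [5,8], B spans [3,6]
the intervals overlap in both directions

concurrent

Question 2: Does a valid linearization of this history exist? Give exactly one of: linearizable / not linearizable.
witness order: A, C, D, B
after step 1 (A pop() → empty): stack <>
after step 2 (C pop() → empty): stack <>
after step 3 (D pop() → empty): stack <>
after step 4 (B push(38)): stack <38>

linearizable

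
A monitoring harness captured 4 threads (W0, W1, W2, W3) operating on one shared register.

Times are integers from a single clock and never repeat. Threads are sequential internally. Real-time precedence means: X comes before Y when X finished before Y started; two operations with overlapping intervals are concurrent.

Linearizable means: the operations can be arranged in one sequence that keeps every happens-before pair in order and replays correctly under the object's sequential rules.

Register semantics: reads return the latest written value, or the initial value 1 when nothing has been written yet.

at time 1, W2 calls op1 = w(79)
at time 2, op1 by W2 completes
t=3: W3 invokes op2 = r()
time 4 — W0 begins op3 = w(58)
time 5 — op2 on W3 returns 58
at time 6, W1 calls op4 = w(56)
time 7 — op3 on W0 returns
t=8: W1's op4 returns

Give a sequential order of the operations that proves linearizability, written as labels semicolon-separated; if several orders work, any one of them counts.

op1; op3; op2; op4

1. op1 w(79), leaving value 79
2. op3 w(58), leaving value 58
3. op2 r() → 58, leaving value 58
4. op4 w(56), leaving value 56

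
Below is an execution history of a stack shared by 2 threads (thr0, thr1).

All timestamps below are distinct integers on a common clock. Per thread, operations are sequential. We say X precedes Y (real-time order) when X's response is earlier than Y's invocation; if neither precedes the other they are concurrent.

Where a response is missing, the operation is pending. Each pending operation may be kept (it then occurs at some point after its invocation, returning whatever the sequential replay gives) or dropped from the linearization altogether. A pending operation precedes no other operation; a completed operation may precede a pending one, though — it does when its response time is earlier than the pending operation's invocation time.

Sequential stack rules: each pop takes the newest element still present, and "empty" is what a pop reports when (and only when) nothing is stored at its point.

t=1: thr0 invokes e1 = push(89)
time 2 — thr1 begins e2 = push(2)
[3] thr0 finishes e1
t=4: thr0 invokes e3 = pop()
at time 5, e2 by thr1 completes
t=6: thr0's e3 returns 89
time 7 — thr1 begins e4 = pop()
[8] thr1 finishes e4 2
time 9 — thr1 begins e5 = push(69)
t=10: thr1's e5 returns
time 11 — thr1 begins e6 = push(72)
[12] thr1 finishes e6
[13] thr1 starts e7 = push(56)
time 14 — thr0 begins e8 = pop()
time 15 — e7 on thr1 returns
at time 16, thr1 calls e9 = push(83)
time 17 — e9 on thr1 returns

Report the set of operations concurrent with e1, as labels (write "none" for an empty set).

e2

e1 runs from 1 to 3; window-overlapping ops are concurrent
e2 [2,5]: concurrent
e3 [4,6]: after
e4 [7,8]: after
e5 [9,10]: after
e6 [11,12]: after
e7 [13,15]: after
e8 [14,…): after
e9 [16,17]: after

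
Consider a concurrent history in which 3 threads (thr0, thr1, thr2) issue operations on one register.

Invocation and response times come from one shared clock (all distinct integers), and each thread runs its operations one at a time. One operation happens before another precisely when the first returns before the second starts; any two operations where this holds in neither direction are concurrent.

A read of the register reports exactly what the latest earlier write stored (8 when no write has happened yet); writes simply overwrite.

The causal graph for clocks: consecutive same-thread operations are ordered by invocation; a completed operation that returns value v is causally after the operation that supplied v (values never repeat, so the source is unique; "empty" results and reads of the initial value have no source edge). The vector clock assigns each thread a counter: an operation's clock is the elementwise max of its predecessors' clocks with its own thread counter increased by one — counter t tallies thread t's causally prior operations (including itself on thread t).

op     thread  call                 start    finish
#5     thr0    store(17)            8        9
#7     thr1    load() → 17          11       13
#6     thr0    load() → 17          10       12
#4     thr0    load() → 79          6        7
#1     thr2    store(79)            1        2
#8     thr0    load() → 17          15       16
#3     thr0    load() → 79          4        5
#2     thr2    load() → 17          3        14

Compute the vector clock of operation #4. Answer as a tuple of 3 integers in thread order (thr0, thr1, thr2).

(2, 0, 1)

#1, invoked 1, has no incoming edges; only thr2's bump applies → (0, 0, 1)
VC(#3, invoked at 4): max of VC(#1)=(0, 0, 1), then +1 on thread thr0 → (1, 0, 1)
VC(#4, invoked at 6): max of VC(#1)=(0, 0, 1), VC(#3)=(1, 0, 1), then +1 on thread thr0 → (2, 0, 1)
VC(#5, invoked at 8): max of VC(#4)=(2, 0, 1), then +1 on thread thr0 → (3, 0, 1)
VC(#2, invoked at 3): max of VC(#1)=(0, 0, 1), VC(#5)=(3, 0, 1), then +1 on thread thr2 → (3, 0, 2)
VC(#7, invoked at 11): max of VC(#5)=(3, 0, 1), then +1 on thread thr1 → (3, 1, 1)
VC(#6, invoked at 10): max of VC(#5)=(3, 0, 1), then +1 on thread thr0 → (4, 0, 1)
VC(#8, invoked at 15): max of VC(#5)=(3, 0, 1), VC(#6)=(4, 0, 1), then +1 on thread thr0 → (5, 0, 1)
target: VC(#4) = (2, 0, 1)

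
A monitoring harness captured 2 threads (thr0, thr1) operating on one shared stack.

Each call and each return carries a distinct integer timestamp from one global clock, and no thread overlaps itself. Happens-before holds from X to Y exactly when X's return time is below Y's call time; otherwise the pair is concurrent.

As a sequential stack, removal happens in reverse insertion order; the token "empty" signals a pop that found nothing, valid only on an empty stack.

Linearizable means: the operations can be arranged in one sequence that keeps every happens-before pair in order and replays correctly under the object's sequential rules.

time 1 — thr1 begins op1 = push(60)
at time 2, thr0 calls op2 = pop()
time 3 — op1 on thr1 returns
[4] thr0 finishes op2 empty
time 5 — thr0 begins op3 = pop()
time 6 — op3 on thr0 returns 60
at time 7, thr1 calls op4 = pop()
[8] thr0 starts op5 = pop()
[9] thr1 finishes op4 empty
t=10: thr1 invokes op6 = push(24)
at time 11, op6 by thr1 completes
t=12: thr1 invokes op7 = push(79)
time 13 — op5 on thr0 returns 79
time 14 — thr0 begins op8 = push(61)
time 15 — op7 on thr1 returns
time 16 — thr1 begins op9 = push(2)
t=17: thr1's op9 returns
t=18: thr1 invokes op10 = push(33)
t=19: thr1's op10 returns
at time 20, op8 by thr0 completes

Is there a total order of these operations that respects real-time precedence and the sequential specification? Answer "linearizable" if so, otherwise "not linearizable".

one valid linearization: op2, op1, op3, op4, op6, op7, op5, op8, op9, op10
step 1: op2 pop() → empty — stack <>
step 2: op1 push(60) — stack <60>
step 3: op3 pop() → 60 — stack <>
step 4: op4 pop() → empty — stack <>
step 5: op6 push(24) — stack <24>
step 6: op7 push(79) — stack <24,79>
step 7: op5 pop() → 79 — stack <24>
step 8: op8 push(61) — stack <24,61>
step 9: op9 push(2) — stack <24,61,2>
step 10: op10 push(33) — stack <24,61,2,33>

linearizable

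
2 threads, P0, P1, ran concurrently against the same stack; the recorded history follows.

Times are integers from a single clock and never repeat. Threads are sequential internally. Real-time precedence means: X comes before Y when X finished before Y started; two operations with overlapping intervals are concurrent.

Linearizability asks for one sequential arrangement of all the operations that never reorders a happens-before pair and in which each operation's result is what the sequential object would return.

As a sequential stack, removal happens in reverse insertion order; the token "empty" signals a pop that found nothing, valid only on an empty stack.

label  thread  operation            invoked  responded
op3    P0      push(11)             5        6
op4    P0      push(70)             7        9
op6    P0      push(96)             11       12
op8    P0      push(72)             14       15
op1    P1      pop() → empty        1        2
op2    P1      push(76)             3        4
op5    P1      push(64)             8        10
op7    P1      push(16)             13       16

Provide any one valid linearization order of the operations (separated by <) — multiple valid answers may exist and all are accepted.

op1 < op2 < op3 < op4 < op5 < op6 < op7 < op8

step 1: op1 pop() → empty — stack <>
step 2: op2 push(76) — stack <76>
step 3: op3 push(11) — stack <76,11>
step 4: op4 push(70) — stack <76,11,70>
step 5: op5 push(64) — stack <76,11,70,64>
step 6: op6 push(96) — stack <76,11,70,64,96>
step 7: op7 push(16) — stack <76,11,70,64,96,16>
step 8: op8 push(72) — stack <76,11,70,64,96,16,72>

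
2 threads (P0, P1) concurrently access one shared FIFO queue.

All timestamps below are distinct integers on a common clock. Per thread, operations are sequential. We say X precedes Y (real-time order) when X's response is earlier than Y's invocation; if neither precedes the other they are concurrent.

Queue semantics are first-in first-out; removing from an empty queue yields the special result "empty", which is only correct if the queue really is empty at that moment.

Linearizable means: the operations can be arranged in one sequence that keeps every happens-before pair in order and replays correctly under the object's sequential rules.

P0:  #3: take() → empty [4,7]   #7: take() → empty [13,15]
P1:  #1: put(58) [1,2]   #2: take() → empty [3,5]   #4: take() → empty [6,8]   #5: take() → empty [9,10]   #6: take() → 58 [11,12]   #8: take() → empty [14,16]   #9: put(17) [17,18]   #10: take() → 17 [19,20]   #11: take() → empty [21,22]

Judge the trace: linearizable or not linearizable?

prefix check: 1..6 passes, 1..7 fails once #3's time-7 response joins
every one of the 2 real-time-consistent orders over 3 completed FIFO queue ops fails the sequential spec
including or dropping the 1 pending operation (#4) in any combination fails
take #1, #2, #3 (pending dropped): step 2 already fails, because #2 take() → empty cannot occur there
take #1, #3, #2 (pending dropped): step 2 already fails, because #3 take() → empty cannot occur there

not linearizable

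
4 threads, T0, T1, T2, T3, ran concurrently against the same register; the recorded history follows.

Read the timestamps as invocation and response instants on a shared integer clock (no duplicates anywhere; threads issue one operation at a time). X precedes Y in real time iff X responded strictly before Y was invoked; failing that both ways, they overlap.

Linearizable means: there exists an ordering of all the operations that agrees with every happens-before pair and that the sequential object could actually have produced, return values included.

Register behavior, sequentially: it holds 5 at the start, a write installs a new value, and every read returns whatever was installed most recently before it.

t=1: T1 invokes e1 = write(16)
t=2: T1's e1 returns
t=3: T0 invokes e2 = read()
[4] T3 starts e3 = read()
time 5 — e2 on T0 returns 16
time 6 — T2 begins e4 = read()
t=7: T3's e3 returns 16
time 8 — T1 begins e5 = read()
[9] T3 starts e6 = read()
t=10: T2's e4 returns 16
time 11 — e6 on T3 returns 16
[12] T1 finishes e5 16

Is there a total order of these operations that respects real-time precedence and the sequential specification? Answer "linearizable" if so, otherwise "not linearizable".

linearizable

a witness: e1, e2, e3, e4, e5, e6
1. e1 write(16), leaving value 16
2. e2 read() → 16, leaving value 16
3. e3 read() → 16, leaving value 16
4. e4 read() → 16, leaving value 16
5. e5 read() → 16, leaving value 16
6. e6 read() → 16, leaving value 16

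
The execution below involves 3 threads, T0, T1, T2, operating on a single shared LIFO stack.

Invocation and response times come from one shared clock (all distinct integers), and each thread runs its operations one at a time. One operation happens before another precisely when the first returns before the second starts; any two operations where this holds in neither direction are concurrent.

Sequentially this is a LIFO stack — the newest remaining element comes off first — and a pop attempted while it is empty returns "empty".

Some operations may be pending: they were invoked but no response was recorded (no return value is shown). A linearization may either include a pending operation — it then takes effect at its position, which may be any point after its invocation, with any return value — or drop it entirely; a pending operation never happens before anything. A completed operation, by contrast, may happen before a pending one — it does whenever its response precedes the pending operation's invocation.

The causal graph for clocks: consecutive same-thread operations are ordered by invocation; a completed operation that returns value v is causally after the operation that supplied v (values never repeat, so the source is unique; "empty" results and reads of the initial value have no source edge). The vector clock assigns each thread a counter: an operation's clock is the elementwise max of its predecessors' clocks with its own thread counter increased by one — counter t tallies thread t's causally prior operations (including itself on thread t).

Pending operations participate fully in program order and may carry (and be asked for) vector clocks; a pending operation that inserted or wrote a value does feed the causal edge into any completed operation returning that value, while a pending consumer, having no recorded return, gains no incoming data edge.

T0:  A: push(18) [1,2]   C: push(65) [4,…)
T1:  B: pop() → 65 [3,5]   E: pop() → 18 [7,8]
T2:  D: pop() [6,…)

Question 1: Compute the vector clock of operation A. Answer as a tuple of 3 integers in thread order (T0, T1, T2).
(1, 0, 0)

invoked at 6, D has no predecessors; its own T2 bump gives (0, 0, 1)
invoked at 1, A has no predecessors; its own T0 bump gives (1, 0, 0)
C, invoked 4, takes VC(A)=(1, 0, 0) under max, adds 1 for T0 → (2, 0, 0)
B, invoked 3, takes VC(C)=(2, 0, 0) under max, adds 1 for T1 → (2, 1, 0)
E, invoked 7, takes VC(A)=(1, 0, 0), VC(B)=(2, 1, 0) under max, adds 1 for T1 → (2, 2, 0)
target: VC(A) = (1, 0, 0)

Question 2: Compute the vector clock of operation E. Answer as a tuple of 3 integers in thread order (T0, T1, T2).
(2, 2, 0)

root op D, invoked 6: fresh clock plus T2's own tick → (0, 0, 1)
root op A, invoked 1: fresh clock plus T0's own tick → (1, 0, 0)
invoked at 4, C merges VC(A)=(1, 0, 0) and bumps T0's slot → (2, 0, 0)
invoked at 3, B merges VC(C)=(2, 0, 0) and bumps T1's slot → (2, 1, 0)
invoked at 7, E merges VC(A)=(1, 0, 0), VC(B)=(2, 1, 0) and bumps T1's slot → (2, 2, 0)
target: VC(E) = (2, 2, 0)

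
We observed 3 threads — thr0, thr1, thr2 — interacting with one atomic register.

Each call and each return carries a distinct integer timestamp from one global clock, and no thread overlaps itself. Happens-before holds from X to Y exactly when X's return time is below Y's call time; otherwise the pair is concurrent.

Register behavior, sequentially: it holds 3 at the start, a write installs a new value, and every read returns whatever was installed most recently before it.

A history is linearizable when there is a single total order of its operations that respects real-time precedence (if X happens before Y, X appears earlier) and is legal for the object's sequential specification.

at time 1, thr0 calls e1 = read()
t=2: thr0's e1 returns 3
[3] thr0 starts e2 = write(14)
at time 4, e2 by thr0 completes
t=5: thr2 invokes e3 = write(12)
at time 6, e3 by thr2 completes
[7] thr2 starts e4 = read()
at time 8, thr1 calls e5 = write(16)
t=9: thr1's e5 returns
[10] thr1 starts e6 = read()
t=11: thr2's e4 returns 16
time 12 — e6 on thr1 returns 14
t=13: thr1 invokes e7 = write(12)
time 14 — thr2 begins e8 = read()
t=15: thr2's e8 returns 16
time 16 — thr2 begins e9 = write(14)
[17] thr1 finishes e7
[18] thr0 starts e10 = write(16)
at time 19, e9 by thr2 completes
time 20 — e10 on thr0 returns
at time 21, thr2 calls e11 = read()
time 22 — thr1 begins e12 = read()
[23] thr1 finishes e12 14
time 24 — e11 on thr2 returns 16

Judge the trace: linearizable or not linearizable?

already the first 12 events (up to e6's response at time 12) admit no linearization; the first 11 still do
every one of the 3 real-time-consistent orders over 6 completed atomic register ops fails the sequential spec
for example e1, e2, e3, e4, e5, e6 fails at step 4: e4 read() → 16 is not legal there
for example e1, e2, e3, e5, e4, e6 fails at step 6: e6 read() → 14 is not legal there

not linearizable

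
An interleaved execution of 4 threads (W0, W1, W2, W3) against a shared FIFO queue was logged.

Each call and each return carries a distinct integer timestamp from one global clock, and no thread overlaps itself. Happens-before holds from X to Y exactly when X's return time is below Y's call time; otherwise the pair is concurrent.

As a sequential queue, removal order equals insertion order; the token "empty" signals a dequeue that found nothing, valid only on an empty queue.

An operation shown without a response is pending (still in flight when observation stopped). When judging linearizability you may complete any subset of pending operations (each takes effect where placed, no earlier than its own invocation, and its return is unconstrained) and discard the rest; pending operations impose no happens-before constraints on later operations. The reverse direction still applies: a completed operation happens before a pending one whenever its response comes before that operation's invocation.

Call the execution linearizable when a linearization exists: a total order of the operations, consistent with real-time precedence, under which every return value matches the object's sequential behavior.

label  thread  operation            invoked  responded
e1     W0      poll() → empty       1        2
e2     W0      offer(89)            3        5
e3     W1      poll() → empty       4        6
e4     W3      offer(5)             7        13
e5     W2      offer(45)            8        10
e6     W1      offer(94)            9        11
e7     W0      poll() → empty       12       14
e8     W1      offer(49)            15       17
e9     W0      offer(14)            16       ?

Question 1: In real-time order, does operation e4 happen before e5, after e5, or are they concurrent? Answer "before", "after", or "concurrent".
Answer: concurrent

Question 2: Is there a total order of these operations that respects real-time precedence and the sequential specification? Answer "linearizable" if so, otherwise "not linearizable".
not linearizable

the violation lands at event 14, e7's response at time 14: events 1..13 linearize, events 1..14 do not
checked exhaustively: 16 real-time-consistent orders of 7 completed operations, zero legal FIFO queue replays
take e1, e2, e3, e4, e5, e6, e7: step 3 already fails, because e3 poll() → empty cannot occur there
take e1, e2, e3, e4, e6, e5, e7: step 3 already fails, because e3 poll() → empty cannot occur there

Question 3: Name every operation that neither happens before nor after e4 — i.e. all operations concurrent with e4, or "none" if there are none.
Answer: e5, e6, e7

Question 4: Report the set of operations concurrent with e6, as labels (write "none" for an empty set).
Answer: e4, e5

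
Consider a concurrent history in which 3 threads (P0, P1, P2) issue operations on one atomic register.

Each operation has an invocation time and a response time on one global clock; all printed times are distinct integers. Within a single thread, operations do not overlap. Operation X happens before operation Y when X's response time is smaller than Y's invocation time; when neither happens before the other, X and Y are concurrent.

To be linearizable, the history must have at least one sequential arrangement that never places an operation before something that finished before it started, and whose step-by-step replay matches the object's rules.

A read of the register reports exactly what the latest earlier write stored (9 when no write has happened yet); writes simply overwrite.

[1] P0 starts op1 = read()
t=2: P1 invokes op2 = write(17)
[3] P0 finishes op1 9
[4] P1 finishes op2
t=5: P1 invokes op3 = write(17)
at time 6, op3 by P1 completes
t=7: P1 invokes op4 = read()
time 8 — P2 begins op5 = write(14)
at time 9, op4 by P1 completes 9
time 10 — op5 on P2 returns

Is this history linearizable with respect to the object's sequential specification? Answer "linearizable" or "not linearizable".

not linearizable

cut after 8 events: linearizable; cut after 9 events (op4 responds, time 9): not linearizable
all 2 real-time-respecting orders fail — 4 completed atomic register operations, no legal replay
no completion choice of the 1 pending operation (op5) rescues it — every subset was tried
one such order, op1, op2, op3, op4 (pending dropped), breaks at step 4 where op4 read() → 9 is illegal
one such order, op2, op1, op3, op4 (pending dropped), breaks at step 2 where op1 read() → 9 is illegal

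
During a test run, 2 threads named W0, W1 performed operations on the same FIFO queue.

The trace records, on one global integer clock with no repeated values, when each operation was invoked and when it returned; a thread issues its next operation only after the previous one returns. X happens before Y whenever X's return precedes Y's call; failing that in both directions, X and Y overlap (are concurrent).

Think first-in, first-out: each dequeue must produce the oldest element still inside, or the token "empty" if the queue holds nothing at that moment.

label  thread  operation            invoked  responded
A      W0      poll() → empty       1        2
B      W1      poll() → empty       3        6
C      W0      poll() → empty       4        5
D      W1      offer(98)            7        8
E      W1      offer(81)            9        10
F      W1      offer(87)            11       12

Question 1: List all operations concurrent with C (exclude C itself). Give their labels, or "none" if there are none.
Answer: B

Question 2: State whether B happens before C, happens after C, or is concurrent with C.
Answer: concurrent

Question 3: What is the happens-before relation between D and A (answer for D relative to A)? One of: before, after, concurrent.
Answer: after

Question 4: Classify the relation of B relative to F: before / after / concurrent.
Answer: before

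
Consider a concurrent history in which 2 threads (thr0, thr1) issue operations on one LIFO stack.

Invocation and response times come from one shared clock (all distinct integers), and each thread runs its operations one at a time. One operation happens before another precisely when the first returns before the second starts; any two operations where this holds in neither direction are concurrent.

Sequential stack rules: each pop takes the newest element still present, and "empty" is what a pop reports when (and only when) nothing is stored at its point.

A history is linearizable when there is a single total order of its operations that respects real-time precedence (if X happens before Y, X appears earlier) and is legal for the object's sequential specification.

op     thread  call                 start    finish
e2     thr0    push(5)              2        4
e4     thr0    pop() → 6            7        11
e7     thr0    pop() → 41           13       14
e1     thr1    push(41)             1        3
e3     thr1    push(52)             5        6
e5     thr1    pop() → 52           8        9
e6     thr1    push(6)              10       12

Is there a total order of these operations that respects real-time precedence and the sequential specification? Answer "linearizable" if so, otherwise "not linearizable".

one valid linearization: e2, e1, e3, e5, e6, e4, e7
step 1: e2 push(5) — stack <5>
step 2: e1 push(41) — stack <5,41>
step 3: e3 push(52) — stack <5,41,52>
step 4: e5 pop() → 52 — stack <5,41>
step 5: e6 push(6) — stack <5,41,6>
step 6: e4 pop() → 6 — stack <5,41>
step 7: e7 pop() → 41 — stack <5>

linearizable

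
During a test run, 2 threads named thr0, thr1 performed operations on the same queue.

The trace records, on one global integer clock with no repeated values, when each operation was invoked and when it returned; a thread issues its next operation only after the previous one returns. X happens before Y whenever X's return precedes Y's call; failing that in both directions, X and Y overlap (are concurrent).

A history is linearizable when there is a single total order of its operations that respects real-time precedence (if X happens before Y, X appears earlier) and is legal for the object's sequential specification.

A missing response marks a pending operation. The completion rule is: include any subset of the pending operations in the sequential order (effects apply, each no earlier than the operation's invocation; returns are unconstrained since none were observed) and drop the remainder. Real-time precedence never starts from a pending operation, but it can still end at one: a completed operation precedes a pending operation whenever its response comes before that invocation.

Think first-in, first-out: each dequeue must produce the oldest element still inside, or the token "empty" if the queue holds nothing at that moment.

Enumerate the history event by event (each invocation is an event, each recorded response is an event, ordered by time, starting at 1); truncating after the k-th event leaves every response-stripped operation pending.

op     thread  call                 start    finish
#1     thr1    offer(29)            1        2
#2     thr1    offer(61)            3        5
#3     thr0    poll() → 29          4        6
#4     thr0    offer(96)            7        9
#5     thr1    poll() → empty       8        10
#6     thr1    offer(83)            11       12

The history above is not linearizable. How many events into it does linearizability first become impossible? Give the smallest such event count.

one valid order for events 1..9 is #1, #2, #3, #4:
after step 1 (#1 offer(29)): queue <29>
after step 2 (#2 offer(61)): queue <29,61>
after step 3 (#3 poll() → 29): queue <61>
after step 4 (#4 offer(96)): queue <61,96>
adding event 10 (#5 responds at 10) leaves no legal real-time order
sample order #1, #2, #3, #4, #5 stalls at step 5 — #5 poll() → empty has no legal effect
sample order #1, #2, #3, #5, #4 stalls at step 4 — #5 poll() → empty has no legal effect

10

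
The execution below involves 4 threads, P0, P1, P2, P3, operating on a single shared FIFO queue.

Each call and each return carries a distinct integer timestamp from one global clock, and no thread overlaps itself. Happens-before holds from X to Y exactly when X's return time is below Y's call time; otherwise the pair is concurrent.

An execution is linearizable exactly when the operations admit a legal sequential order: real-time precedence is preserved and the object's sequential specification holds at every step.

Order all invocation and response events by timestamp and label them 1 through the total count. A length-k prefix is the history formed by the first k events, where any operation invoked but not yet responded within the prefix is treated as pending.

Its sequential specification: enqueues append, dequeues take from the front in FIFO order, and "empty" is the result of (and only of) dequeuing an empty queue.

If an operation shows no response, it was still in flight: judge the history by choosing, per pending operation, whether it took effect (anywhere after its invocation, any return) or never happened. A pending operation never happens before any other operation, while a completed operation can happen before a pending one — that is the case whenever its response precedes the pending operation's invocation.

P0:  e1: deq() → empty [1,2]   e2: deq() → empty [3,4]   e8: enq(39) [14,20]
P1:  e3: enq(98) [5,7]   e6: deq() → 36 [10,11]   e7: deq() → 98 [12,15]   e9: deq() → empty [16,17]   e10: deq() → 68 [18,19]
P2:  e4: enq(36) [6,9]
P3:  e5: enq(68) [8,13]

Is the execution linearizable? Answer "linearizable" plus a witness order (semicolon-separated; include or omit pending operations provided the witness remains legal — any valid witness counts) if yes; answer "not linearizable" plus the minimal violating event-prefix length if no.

already the first 17 events (up to e9's response at time 17) admit no linearization; the first 16 still do
all 7 real-time-respecting orders fail — 8 completed FIFO queue operations, no legal replay
include/drop combinations of the 1 pending operation (e8) were all tried; none helps
sample order e1, e2, e3, e4, e5, e6, e7, e9 (pending dropped) stalls at step 6 — e6 deq() → 36 has no legal effect
sample order e1, e2, e3, e4, e6, e5, e7, e9 (pending dropped) stalls at step 5 — e6 deq() → 36 has no legal effect

not linearizable — minimal violating prefix: 17 events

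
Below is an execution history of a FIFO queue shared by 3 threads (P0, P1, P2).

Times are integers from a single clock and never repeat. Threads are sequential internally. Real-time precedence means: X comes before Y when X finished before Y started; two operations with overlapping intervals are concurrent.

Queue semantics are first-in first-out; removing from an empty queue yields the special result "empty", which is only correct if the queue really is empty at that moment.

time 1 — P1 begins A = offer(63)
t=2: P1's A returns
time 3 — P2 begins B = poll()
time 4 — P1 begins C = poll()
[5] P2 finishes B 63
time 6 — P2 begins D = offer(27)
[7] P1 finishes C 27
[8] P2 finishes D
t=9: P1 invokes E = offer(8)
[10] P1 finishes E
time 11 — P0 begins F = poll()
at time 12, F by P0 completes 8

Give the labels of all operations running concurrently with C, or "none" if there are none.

C runs from 4 to 7; window-overlapping ops are concurrent
A [1,2]: before
B [3,5]: concurrent
D [6,8]: concurrent
E [9,10]: after
F [11,12]: after

B, D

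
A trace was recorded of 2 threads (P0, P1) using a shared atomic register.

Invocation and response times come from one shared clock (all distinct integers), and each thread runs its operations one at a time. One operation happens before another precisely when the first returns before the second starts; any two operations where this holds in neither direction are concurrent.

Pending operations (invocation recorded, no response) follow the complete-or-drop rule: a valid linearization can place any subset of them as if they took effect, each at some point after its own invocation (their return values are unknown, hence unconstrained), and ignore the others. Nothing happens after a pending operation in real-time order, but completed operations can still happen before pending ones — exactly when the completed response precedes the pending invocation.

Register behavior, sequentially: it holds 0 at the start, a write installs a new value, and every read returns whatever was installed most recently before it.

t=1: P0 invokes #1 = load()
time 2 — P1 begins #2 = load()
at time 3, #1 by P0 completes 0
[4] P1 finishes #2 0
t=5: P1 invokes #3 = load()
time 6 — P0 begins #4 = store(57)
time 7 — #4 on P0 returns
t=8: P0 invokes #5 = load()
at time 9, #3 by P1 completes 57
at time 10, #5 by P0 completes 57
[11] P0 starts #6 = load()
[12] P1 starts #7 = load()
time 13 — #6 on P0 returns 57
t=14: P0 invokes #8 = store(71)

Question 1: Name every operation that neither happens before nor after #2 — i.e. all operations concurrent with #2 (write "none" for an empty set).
#2 spans [2,4]: anything still running between times 2 and 4 counts as concurrent
#1 [1,3]: concurrent
#3 [5,9]: after
#4 [6,7]: after
#5 [8,10]: after
#6 [11,13]: after
#7 [12,…): after
#8 [14,…): after

#1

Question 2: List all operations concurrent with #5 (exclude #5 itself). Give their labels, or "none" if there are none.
concurrent with #5 ([8,10]): every op whose interval crosses 8..10
#1 [1,3]: before
#2 [2,4]: before
#3 [5,9]: concurrent
#4 [6,7]: before
#6 [11,13]: after
#7 [12,…): after
#8 [14,…): after

#3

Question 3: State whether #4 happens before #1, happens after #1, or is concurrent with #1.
#4 spans [6,7], #1 spans [1,3]
resp(#1)=3 < inv(#4)=6

after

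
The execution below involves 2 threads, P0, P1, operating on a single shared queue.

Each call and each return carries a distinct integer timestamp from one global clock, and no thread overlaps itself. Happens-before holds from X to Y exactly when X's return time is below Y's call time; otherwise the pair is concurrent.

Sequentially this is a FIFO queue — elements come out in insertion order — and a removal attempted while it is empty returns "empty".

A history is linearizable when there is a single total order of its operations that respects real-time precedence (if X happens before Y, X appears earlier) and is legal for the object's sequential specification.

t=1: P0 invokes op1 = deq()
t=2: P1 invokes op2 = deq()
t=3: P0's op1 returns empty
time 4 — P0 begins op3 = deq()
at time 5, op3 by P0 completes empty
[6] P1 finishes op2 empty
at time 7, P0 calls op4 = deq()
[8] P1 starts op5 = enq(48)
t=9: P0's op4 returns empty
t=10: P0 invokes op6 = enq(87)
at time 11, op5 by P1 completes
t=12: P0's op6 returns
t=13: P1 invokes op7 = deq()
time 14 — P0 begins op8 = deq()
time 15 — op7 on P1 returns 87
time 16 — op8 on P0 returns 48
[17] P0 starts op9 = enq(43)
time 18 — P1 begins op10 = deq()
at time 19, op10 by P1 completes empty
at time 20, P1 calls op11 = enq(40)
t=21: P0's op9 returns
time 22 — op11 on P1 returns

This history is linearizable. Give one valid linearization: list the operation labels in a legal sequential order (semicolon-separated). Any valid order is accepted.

step 1: op1 deq() → empty — queue <>
step 2: op2 deq() → empty — queue <>
step 3: op3 deq() → empty — queue <>
step 4: op4 deq() → empty — queue <>
step 5: op5 enq(48) — queue <48>
step 6: op6 enq(87) — queue <48,87>
step 7: op8 deq() → 48 — queue <87>
step 8: op7 deq() → 87 — queue <>
step 9: op10 deq() → empty — queue <>
step 10: op9 enq(43) — queue <43>
step 11: op11 enq(40) — queue <43,40>

op1; op2; op3; op4; op5; op6; op8; op7; op10; op9; op11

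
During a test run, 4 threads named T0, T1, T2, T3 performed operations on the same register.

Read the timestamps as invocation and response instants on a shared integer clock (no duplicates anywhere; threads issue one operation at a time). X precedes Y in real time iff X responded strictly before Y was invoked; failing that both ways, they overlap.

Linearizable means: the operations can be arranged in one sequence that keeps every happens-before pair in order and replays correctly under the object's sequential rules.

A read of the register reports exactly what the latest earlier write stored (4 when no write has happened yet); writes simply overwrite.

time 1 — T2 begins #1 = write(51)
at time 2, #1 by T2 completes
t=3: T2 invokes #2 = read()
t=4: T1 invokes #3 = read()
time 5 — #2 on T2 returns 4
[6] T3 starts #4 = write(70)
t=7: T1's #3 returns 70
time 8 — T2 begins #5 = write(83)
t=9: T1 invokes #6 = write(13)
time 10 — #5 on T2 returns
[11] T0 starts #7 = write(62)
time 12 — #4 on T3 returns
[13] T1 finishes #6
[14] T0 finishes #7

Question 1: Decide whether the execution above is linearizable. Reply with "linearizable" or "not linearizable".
not linearizable

prefix check: 1..4 passes, 1..5 fails once #2's time-5 response joins
the completed operations (2 total) allow one real-time order; the register replay rejects it
no escape via the 1 pending operation (#3): every completion choice fails
e.g. #1, #2 (pending dropped): illegal at step 2, since #2 read() → 4 cannot apply there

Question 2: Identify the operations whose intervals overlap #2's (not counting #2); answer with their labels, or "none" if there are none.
Answer: #3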